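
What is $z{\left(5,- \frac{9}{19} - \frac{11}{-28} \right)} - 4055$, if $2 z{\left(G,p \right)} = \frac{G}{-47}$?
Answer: $- \frac{381175}{94} \approx -4055.1$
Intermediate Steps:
$z{\left(G,p \right)} = - \frac{G}{94}$ ($z{\left(G,p \right)} = \frac{G \frac{1}{-47}}{2} = \frac{G \left(- \frac{1}{47}\right)}{2} = \frac{\left(- \frac{1}{47}\right) G}{2} = - \frac{G}{94}$)
$z{\left(5,- \frac{9}{19} - \frac{11}{-28} \right)} - 4055 = \left(- \frac{1}{94}\right) 5 - 4055 = - \frac{5}{94} - 4055 = - \frac{381175}{94}$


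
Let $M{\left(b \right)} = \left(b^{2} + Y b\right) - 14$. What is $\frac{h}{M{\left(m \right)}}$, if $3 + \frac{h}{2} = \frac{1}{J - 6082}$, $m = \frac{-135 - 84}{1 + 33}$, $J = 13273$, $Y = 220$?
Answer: $\frac{2933792}{679483089} \approx 0.0043177$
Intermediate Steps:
$m = - \frac{219}{34} \approx -6.4412$
$M{\left(b \right)} = -14 + b^{2} + 220 b$ ($M{\left(b \right)} = \left(b^{2} + 220 b\right) - 14 = -14 + b^{2} + 220 b$)
$h = - \frac{43144}{7191}$ ($h = -6 + \frac{2}{13273 - 6082} = -6 + \frac{2}{7191} = - \frac{43144}{7191} \approx -5.9997$)
$\frac{h}{M{\left(m \right)}} = - \frac{43144}{7191 \left(-14 + \left(- \frac{219}{34}\right)^{2} + 220 \left(- \frac{219}{34}\right)\right)} = - \frac{43144}{7191 \left(-14 + \frac{47961}{1156} - \frac{24090}{17}\right)} = - \frac{43144}{7191 \left(- \frac{1606343}{1156}\right)} = \left(- \frac{43144}{7191}\right) \left(- \frac{1156}{1606343}\right) = \frac{2933792}{679483089}$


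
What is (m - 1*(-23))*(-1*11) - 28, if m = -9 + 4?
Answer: -226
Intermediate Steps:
m = -5
(m - 1*(-23))*(-1*11) - 28 = (-5 - 1*(-23))*(-1*11) - 28 = (-5 + 23)*(-11) - 28 = 18*(-11) - 28 = -198 - 28 = -226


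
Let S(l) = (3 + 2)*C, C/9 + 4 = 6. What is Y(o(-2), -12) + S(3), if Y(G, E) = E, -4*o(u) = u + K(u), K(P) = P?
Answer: 78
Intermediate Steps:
C = 18 (C = -36 + 9*6 = -36 + 54 = 18)
S(l) = 90 (S(l) = (3 + 2)*18 = 5*18 = 90)
o(u) = -u/2 (o(u) = -(u + u)/4 = -u/2)
Y(o(-2), -12) + S(3) = -12 + 90 = 78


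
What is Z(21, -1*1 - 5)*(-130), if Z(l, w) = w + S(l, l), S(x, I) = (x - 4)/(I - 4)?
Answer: 650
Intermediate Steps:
S(x, I) = (-4 + x)/(-4 + I)
Z(l, w) = 1 + w (Z(l, w) = w + (-4 + l)/(-4 + l) = w + 1 = 1 + w)
Z(21, -1*1 - 5)*(-130) = (1 + (-1*1 - 5))*(-130) = (1 + (-1 - 5))*(-130) = (1 - 6)*(-130) = -5*(-130) = 650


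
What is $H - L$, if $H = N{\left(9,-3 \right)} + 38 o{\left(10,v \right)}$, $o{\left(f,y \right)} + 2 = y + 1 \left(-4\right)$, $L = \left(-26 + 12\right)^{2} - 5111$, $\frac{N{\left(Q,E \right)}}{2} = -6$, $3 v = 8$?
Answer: $\frac{14329}{3} \approx 4776.3$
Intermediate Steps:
$v = \frac{8}{3}$ ($v = \frac{1}{3} \cdot 8 = \frac{8}{3} \approx 2.6667$)
$N{\left(Q,E \right)} = -12$ ($N{\left(Q,E \right)} = 2 \left(-6\right) = -12$)
$L = -4915$ ($L = \left(-14\right)^{2} - 5111 = 196 - 5111 = -4915$)
$o{\left(f,y \right)} = -6 + y$ ($o{\left(f,y \right)} = -2 + \left(y + 1 \left(-4\right)\right) = -2 + \left(y - 4\right) = -2 + \left(-4 + y\right) = -6 + y$)
$H = - \frac{416}{3}$ ($H = -12 + 38 \left(-6 + \frac{8}{3}\right) = -12 + 38 \left(- \frac{10}{3}\right) = -12 - \frac{380}{3} = - \frac{416}{3} \approx -138.67$)
$H - L = - \frac{416}{3} - -4915 = - \frac{416}{3} + 4915 = \frac{14329}{3}$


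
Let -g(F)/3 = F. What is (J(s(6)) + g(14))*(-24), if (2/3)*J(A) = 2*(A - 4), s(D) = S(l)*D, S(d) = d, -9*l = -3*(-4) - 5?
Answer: 1632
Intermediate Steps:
l = -7/9 (l = -(-3*(-4) - 5)/9 = -(12 - 5)/9 = -⅑*7 = -7/9 ≈ -0.77778)
s(D) = -7*D/9
g(F) = -3*F
J(A) = -12 + 3*A (J(A) = 3*(2*(A - 4))/2 = 3*(2*(-4 + A))/2 = 3*(-8 + 2*A)/2 = -12 + 3*A)
(J(s(6)) + g(14))*(-24) = ((-12 + 3*(-7/9*6)) - 3*14)*(-24) = ((-12 + 3*(-14/3)) - 42)*(-24) = ((-12 - 14) - 42)*(-24) = (-26 - 42)*(-24) = -68*(-24) = 1632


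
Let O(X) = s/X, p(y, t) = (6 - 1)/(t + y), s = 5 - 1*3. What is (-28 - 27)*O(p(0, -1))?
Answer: 22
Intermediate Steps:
s = 2 (s = 5 - 3 = 2)
p(y, t) = 5/(t + y)
O(X) = 2/X
(-28 - 27)*O(p(0, -1)) = (-28 - 27)*(2/((5/(-1 + 0)))) = -110/(5/(-1)) = -110/(5*(-1)) = -110/(-5) = -110*(-1)/5 = -55*(-2/5) = 22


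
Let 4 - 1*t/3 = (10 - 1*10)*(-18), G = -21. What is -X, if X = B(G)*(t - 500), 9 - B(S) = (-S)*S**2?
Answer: -4514976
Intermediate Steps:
t = 12 (t = 12 - 3*(10 - 1*10)*(-18) = 12 - 3*(10 - 10)*(-18) = 12 - 0*(-18) = 12 - 3*0 = 12 + 0 = 12)
B(S) = 9 + S**3 (B(S) = 9 - (-S)*S**2 = 9 - (-1)*S**3 = 9 + S**3)
X = 4514976 (X = (9 + (-21)**3)*(12 - 500) = (9 - 9261)*(-488) = -9252*(-488) = 4514976)
-X = -1*4514976 = -4514976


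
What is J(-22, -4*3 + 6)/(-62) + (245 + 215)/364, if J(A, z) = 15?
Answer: 5765/5642 ≈ 1.0218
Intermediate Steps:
J(-22, -4*3 + 6)/(-62) + (245 + 215)/364 = 15/(-62) + (245 + 215)/364 = 15*(-1/62) + 460*(1/364) = -15/62 + 115/91 = 5765/5642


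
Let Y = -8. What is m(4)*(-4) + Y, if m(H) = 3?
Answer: -20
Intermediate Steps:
m(4)*(-4) + Y = 3*(-4) - 8 = -12 - 8 = -20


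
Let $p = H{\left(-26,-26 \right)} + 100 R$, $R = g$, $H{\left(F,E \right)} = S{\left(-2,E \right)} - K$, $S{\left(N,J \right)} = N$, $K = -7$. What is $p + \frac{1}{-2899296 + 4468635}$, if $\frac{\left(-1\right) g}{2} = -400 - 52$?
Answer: $\frac{141876092296}{1569339} \approx 90405.0$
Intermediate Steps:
$g = 904$ ($g = - 2 \left(-400 - 52\right) = \left(-2\right) \left(-452\right) = 904$)
$H{\left(F,E \right)} = 5$ ($H{\left(F,E \right)} = -2 - -7 = -2 + 7 = 5$)
$R = 904$
$p = 90405$ ($p = 5 + 100 \cdot 904 = 5 + 90400 = 90405$)
$p + \frac{1}{-2899296 + 4468635} = 90405 + \frac{1}{-2899296 + 4468635} = 90405 + \frac{1}{1569339} = \frac{141876092296}{1569339}$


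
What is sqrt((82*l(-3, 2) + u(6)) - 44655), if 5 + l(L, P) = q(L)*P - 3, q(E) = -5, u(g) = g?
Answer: 15*I*sqrt(205) ≈ 214.77*I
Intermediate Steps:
l(L, P) = -8 - 5*P (l(L, P) = -5 + (-5*P - 3) = -5 + (-3 - 5*P) = -8 - 5*P)
sqrt((82*l(-3, 2) + u(6)) - 44655) = sqrt((82*(-8 - 5*2) + 6) - 44655) = sqrt((82*(-8 - 10) + 6) - 44655) = sqrt((82*(-18) + 6) - 44655) = sqrt((-1476 + 6) - 44655) = sqrt(-1470 - 44655) = sqrt(-46125) = 15*I*sqrt(205)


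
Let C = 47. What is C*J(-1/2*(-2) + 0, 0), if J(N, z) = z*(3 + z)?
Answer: 0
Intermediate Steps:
C*J(-1/2*(-2) + 0, 0) = 47*(0*(3 + 0)) = 47*(0*3) = 47*0 = 0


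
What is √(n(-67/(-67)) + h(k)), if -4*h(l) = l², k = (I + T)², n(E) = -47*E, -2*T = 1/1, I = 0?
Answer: I*√3009/8 ≈ 6.8568*I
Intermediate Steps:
T = -½ (T = -½/1 = -½*1 = -½ ≈ -0.50000)
k = ¼ (k = (0 - ½)² = (-½)² = ¼ ≈ 0.25000)
h(l) = -l²/4
√(n(-67/(-67)) + h(k)) = √(-(-3149)/(-67) - (¼)²/4) = √(-(-3149)*(-1)/67 - ¼*1/16) = √(-47*1 - 1/64) = √(-47 - 1/64) = √(-3009/64) = I*√3009/8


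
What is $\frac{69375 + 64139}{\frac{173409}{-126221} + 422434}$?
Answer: $\frac{16852270594}{53319868505} \approx 0.31606$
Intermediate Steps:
$\frac{69375 + 64139}{\frac{173409}{-126221} + 422434} = \frac{133514}{173409 \left(- \frac{1}{126221}\right) + 422434} = \frac{133514}{- \frac{173409}{126221} + 422434} = \frac{133514}{\frac{53319868505}{126221}} = 133514 \cdot \frac{126221}{53319868505} = \frac{16852270594}{53319868505}$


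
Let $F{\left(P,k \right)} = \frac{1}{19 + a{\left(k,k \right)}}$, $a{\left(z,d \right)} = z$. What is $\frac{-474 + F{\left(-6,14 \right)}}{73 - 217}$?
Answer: $\frac{15641}{4752} \approx 3.2915$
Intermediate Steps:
$F{\left(P,k \right)} = \frac{1}{19 + k}$
$\frac{-474 + F{\left(-6,14 \right)}}{73 - 217} = \frac{-474 + \frac{1}{19 + 14}}{73 - 217} = \frac{-474 + \frac{1}{33}}{-144} = \left(-474 + \frac{1}{33}\right) \left(- \frac{1}{144}\right) = \left(- \frac{15641}{33}\right) \left(- \frac{1}{144}\right) = \frac{15641}{4752}$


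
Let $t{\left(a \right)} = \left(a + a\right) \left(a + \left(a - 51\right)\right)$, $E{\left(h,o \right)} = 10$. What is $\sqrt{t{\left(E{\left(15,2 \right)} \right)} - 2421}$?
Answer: $i \sqrt{3041} \approx 55.145 i$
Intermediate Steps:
$t{\left(a \right)} = 2 a \left(-51 + 2 a\right)$ ($t{\left(a \right)} = 2 a \left(a + \left(-51 + a\right)\right) = 2 a \left(-51 + 2 a\right)$)
$\sqrt{t{\left(E{\left(15,2 \right)} \right)} - 2421} = \sqrt{2 \cdot 10 \left(-51 + 2 \cdot 10\right) - 2421} = \sqrt{2 \cdot 10 \left(-51 + 20\right) - 2421} = \sqrt{2 \cdot 10 \left(-31\right) - 2421} = \sqrt{-620 - 2421} = \sqrt{-3041} = i \sqrt{3041}$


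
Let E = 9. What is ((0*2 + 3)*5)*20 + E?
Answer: 309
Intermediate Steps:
((0*2 + 3)*5)*20 + E = ((0*2 + 3)*5)*20 + 9 = ((0 + 3)*5)*20 + 9 = (3*5)*20 + 9 = 15*20 + 9 = 300 + 9 = 309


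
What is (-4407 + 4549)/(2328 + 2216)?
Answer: 1/32 ≈ 0.031250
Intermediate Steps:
(-4407 + 4549)/(2328 + 2216) = 142/4544 = 142*(1/4544) = 1/32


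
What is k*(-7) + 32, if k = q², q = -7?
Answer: -311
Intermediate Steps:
k = 49 (k = (-7)² = 49)
k*(-7) + 32 = 49*(-7) + 32 = -343 + 32 = -311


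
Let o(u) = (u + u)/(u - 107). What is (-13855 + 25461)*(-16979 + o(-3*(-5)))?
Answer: -4532427347/23 ≈ -1.9706e+8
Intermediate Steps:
o(u) = 2*u/(-107 + u) (o(u) = (2*u)/(-107 + u) = 2*u/(-107 + u))
(-13855 + 25461)*(-16979 + o(-3*(-5))) = (-13855 + 25461)*(-16979 + 2*(-3*(-5))/(-107 - 3*(-5))) = 11606*(-16979 + 2*(-3*(-5))/(-107 - 3*(-5))) = 11606*(-16979 + 2*15/(-107 + 15)) = 11606*(-16979 + 2*15/(-92)) = 11606*(-16979 + 2*15*(-1/92)) = 11606*(-16979 - 15/46) = 11606*(-781049/46) = -4532427347/23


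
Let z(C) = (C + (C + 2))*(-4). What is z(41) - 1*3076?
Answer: -3412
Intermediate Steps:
z(C) = -8 - 8*C (z(C) = (C + (2 + C))*(-4) = (2 + 2*C)*(-4) = -8 - 8*C)
z(41) - 1*3076 = (-8 - 8*41) - 1*3076 = (-8 - 328) - 3076 = -336 - 3076 = -3412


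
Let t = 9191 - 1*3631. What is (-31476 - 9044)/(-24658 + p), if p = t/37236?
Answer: 94300170/57384983 ≈ 1.6433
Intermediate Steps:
t = 5560 (t = 9191 - 3631 = 5560)
p = 1390/9309 (p = 5560/37236 = 5560*(1/37236) = 1390/9309 ≈ 0.14932)
(-31476 - 9044)/(-24658 + p) = (-31476 - 9044)/(-24658 + 1390/9309) = -40520/(-229539932/9309) = -40520*(-9309/229539932) = 94300170/57384983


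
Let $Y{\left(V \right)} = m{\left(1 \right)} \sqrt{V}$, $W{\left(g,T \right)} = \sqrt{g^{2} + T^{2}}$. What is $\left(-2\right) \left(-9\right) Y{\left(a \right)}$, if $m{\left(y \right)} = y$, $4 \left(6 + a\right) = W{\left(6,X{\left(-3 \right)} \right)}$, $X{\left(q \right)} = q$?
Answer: $9 \sqrt{-24 + 3 \sqrt{5}} \approx 37.425 i$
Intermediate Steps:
$W{\left(g,T \right)} = \sqrt{T^{2} + g^{2}}$
$a = -6 + \frac{3 \sqrt{5}}{4}$ ($a = -6 + \frac{\sqrt{\left(-3\right)^{2} + 6^{2}}}{4} = -6 + \frac{\sqrt{9 + 36}}{4} = -6 + \frac{\sqrt{45}}{4} = -6 + \frac{3 \sqrt{5}}{4} \approx -4.323$)
$Y{\left(V \right)} = \sqrt{V}$ ($Y{\left(V \right)} = 1 \sqrt{V} = \sqrt{V}$)
$\left(-2\right) \left(-9\right) Y{\left(a \right)} = \left(-2\right) \left(-9\right) \sqrt{-6 + \frac{3 \sqrt{5}}{4}} = 18 \sqrt{-6 + \frac{3 \sqrt{5}}{4}}$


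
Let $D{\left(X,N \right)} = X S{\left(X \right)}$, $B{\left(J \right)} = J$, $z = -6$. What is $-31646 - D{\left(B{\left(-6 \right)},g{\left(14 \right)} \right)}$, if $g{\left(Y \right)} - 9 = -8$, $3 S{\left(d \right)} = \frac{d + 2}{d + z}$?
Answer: $- \frac{94936}{3} \approx -31645.0$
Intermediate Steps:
$S{\left(d \right)} = \frac{2 + d}{3 \left(-6 + d\right)}$ ($S{\left(d \right)} = \frac{\left(d + 2\right) \frac{1}{d - 6}}{3} = \frac{\left(2 + d\right) \frac{1}{-6 + d}}{3} = \frac{\frac{1}{-6 + d} \left(2 + d\right)}{3} = \frac{2 + d}{3 \left(-6 + d\right)}$)
$g{\left(Y \right)} = 1$ ($g{\left(Y \right)} = 9 - 8 = 1$)
$D{\left(X,N \right)} = \frac{X \left(2 + X\right)}{3 \left(-6 + X\right)}$ ($D{\left(X,N \right)} = X \frac{2 + X}{3 \left(-6 + X\right)} = \frac{X \left(2 + X\right)}{3 \left(-6 + X\right)}$)
$-31646 - D{\left(B{\left(-6 \right)},g{\left(14 \right)} \right)} = -31646 - \frac{1}{3} \left(-6\right) \frac{1}{-6 - 6} \left(2 - 6\right) = -31646 - \frac{1}{3} \left(-6\right) \frac{1}{-12} \left(-4\right) = -31646 - \frac{1}{3} \left(-6\right) \left(- \frac{1}{12}\right) \left(-4\right) = -31646 - - \frac{2}{3} = -31646 + \frac{2}{3} = - \frac{94936}{3}$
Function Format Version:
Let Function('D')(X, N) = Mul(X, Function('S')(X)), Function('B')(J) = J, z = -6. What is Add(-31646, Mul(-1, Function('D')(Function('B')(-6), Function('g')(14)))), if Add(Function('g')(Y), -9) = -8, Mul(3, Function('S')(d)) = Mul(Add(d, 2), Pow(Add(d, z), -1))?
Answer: Rational(-94936, 3) ≈ -31645.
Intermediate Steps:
Function('S')(d) = Mul(Rational(1, 3), Pow(Add(-6, d), -1), Add(2, d)) (Function('S')(d) = Mul(Rational(1, 3), Mul(Add(d, 2), Pow(Add(d, -6), -1))) = Mul(Rational(1, 3), Mul(Add(2, d), Pow(Add(-6, d), -1))) = Mul(Rational(1, 3), Mul(Pow(Add(-6, d), -1), Add(2, d))) = Mul(Rational(1, 3), Pow(Add(-6, d), -1), Add(2, d)))
Function('g')(Y) = 1 (Function('g')(Y) = Add(9, -8) = 1)
Function('D')(X, N) = Mul(Rational(1, 3), X, Pow(Add(-6, X), -1), Add(2, X)) (Function('D')(X, N) = Mul(X, Mul(Rational(1, 3), Pow(Add(-6, X), -1), Add(2, X))) = Mul(Rational(1, 3), X, Pow(Add(-6, X), -1), Add(2, X)))
Add(-31646, Mul(-1, Function('D')(Function('B')(-6), Function('g')(14)))) = Add(-31646, Mul(-1, Mul(Rational(1, 3), -6, Pow(Add(-6, -6), -1), Add(2, -6)))) = Add(-31646, Mul(-1, Mul(Rational(1, 3), -6, Pow(-12, -1), -4))) = Add(-31646, Mul(-1, Mul(Rational(1, 3), -6, Rational(-1, 12), -4))) = Add(-31646, Mul(-1, Rational(-2, 3))) = Add(-31646, Rational(2, 3)) = Rational(-94936, 3)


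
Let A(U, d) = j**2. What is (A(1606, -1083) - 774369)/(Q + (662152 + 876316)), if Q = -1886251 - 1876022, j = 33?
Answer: 154656/444761 ≈ 0.34773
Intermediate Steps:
A(U, d) = 1089 (A(U, d) = 33**2 = 1089)
Q = -3762273
(A(1606, -1083) - 774369)/(Q + (662152 + 876316)) = (1089 - 774369)/(-3762273 + (662152 + 876316)) = -773280/(-3762273 + 1538468) = -773280/(-2223805) = -773280*(-1/2223805) = 154656/444761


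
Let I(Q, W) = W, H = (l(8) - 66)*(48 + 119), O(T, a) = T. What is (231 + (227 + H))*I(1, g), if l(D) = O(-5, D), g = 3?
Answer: -34197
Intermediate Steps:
l(D) = -5
H = -11857 (H = (-5 - 66)*(48 + 119) = -71*167 = -11857)
(231 + (227 + H))*I(1, g) = (231 + (227 - 11857))*3 = (231 - 11630)*3 = -11399*3 = -34197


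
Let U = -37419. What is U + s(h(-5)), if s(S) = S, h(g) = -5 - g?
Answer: -37419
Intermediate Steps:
U + s(h(-5)) = -37419 + (-5 - 1*(-5)) = -37419 + (-5 + 5) = -37419 + 0 = -37419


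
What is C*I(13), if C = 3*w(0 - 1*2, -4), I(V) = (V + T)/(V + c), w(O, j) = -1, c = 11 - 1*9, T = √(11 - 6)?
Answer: -13/5 - √5/5 ≈ -3.0472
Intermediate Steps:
T = √5 ≈ 2.2361
c = 2 (c = 11 - 9 = 2)
I(V) = (V + √5)/(2 + V) (I(V) = (V + √5)/(V + 2) = (V + √5)/(2 + V))
C = -3 (C = 3*(-1) = -3)
C*I(13) = -3*(13 + √5)/(2 + 13) = -3*(13 + √5)/15 = -(13 + √5)/5 = -3*(13/15 + √5/15) = -13/5 - √5/5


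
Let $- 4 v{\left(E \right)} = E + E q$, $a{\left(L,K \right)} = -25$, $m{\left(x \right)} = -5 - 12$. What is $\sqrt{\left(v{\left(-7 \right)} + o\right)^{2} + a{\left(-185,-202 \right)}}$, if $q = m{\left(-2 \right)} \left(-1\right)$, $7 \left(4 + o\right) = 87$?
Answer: $\frac{\sqrt{307581}}{14} \approx 39.614$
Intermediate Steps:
$m{\left(x \right)} = -17$ ($m{\left(x \right)} = -5 - 12 = -17$)
$o = \frac{59}{7}$ ($o = -4 + \frac{1}{7} \cdot 87 = -4 + \frac{87}{7} = \frac{59}{7} \approx 8.4286$)
$q = 17$ ($q = \left(-17\right) \left(-1\right) = 17$)
$v{\left(E \right)} = - \frac{9 E}{2}$ ($v{\left(E \right)} = - \frac{E + E 17}{4} = - \frac{E + 17 E}{4} = - \frac{18 E}{4} = - \frac{9 E}{2}$)
$\sqrt{\left(v{\left(-7 \right)} + o\right)^{2} + a{\left(-185,-202 \right)}} = \sqrt{\left(\left(- \frac{9}{2}\right) \left(-7\right) + \frac{59}{7}\right)^{2} - 25} = \sqrt{\left(\frac{63}{2} + \frac{59}{7}\right)^{2} - 25} = \sqrt{\left(\frac{559}{14}\right)^{2} - 25} = \sqrt{\frac{312481}{196} - 25} = \sqrt{\frac{307581}{196}} = \frac{\sqrt{307581}}{14}$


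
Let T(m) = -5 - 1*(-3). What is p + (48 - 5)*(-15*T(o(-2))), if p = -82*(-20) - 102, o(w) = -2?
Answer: 2828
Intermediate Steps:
p = 1538 (p = 1640 - 102 = 1538)
T(m) = -2 (T(m) = -5 + 3 = -2)
p + (48 - 5)*(-15*T(o(-2))) = 1538 + (48 - 5)*(-15*(-2)) = 1538 + 43*30 = 1538 + 1290 = 2828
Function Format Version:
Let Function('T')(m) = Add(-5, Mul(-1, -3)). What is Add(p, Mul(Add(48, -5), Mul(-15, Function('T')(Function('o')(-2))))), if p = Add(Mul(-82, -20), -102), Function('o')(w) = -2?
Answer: 2828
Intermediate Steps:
p = 1538 (p = Add(1640, -102) = 1538)
Function('T')(m) = -2 (Function('T')(m) = Add(-5, 3) = -2)
Add(p, Mul(Add(48, -5), Mul(-15, Function('T')(Function('o')(-2))))) = Add(1538, Mul(Add(48, -5), Mul(-15, -2))) = Add(1538, Mul(43, 30)) = Add(1538, 1290) = 2828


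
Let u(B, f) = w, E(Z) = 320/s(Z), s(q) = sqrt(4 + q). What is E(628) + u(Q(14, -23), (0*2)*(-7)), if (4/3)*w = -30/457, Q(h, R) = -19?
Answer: -45/914 + 80*sqrt(158)/79 ≈ 12.680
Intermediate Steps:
E(Z) = 320/sqrt(4 + Z) (E(Z) = 320/(sqrt(4 + Z)) = 320/sqrt(4 + Z))
w = -45/914 (w = 3*(-30/457)/4 = 3*(-30*1/457)/4 = (3/4)*(-30/457) = -45/914 ≈ -0.049234)
u(B, f) = -45/914
E(628) + u(Q(14, -23), (0*2)*(-7)) = 320/sqrt(4 + 628) - 45/914 = 320/sqrt(632) - 45/914 = 320*(sqrt(158)/316) - 45/914 = 80*sqrt(158)/79 - 45/914 = -45/914 + 80*sqrt(158)/79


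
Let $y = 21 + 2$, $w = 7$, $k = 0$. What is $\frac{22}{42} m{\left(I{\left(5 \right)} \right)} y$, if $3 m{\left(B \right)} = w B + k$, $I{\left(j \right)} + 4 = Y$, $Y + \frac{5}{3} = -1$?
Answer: $- \frac{5060}{27} \approx -187.41$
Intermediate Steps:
$Y = - \frac{8}{3}$ ($Y = - \frac{5}{3} - 1 = - \frac{8}{3} \approx -2.6667$)
$I{\left(j \right)} = - \frac{20}{3}$ ($I{\left(j \right)} = -4 - \frac{8}{3} = - \frac{20}{3}$)
$m{\left(B \right)} = \frac{7 B}{3}$ ($m{\left(B \right)} = \frac{7 B + 0}{3} = \frac{7 B}{3}$)
$y = 23$
$\frac{22}{42} m{\left(I{\left(5 \right)} \right)} y = \frac{22}{42} \cdot \frac{7}{3} \left(- \frac{20}{3}\right) 23 = 22 \cdot \frac{1}{42} \left(- \frac{140}{9}\right) 23 = \frac{11}{21} \left(- \frac{140}{9}\right) 23 = \left(- \frac{220}{27}\right) 23 = - \frac{5060}{27}$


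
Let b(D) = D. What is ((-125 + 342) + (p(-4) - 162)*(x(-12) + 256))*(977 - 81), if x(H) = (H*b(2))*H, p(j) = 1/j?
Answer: -78890112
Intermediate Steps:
x(H) = 2*H**2 (x(H) = (H*2)*H = (2*H)*H = 2*H**2)
((-125 + 342) + (p(-4) - 162)*(x(-12) + 256))*(977 - 81) = ((-125 + 342) + (1/(-4) - 162)*(2*(-12)**2 + 256))*(977 - 81) = (217 + (-1/4 - 162)*(2*144 + 256))*896 = (217 - 649*(288 + 256)/4)*896 = (217 - 649/4*544)*896 = (217 - 88264)*896 = -88047*896 = -78890112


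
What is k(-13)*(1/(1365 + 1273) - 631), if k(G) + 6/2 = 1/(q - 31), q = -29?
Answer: 100429479/52760 ≈ 1903.5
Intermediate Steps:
k(G) = -181/60 (k(G) = -3 + 1/(-29 - 31) = -3 + 1/(-60) = -3 - 1/60 = -181/60)
k(-13)*(1/(1365 + 1273) - 631) = -181*(1/(1365 + 1273) - 631)/60 = -181*(1/2638 - 631)/60 = -181/60*(-1664577/2638) = 100429479/52760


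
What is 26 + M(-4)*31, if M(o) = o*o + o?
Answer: 398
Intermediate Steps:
M(o) = o + o² (M(o) = o² + o = o + o²)
26 + M(-4)*31 = 26 - 4*(1 - 4)*31 = 26 - 4*(-3)*31 = 26 + 12*31 = 26 + 372 = 398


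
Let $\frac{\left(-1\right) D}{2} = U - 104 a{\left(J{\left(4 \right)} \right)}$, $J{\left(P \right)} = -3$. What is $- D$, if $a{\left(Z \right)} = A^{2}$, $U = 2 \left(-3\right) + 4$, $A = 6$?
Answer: $-7492$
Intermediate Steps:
$U = -2$ ($U = -6 + 4 = -2$)
$a{\left(Z \right)} = 36$ ($a{\left(Z \right)} = 6^{2} = 36$)
$D = 7492$ ($D = - 2 \left(-2 - 3744\right) = \left(-2\right) \left(-3746\right) = 7492$)
$- D = \left(-1\right) 7492 = -7492$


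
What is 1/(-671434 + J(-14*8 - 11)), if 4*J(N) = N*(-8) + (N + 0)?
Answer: -4/2684875 ≈ -1.4898e-6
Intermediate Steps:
J(N) = -7*N/4 (J(N) = (N*(-8) + (N + 0))/4 = (-8*N + N)/4 = (-7*N)/4 = -7*N/4)
1/(-671434 + J(-14*8 - 11)) = 1/(-671434 - 7*(-14*8 - 11)/4) = 1/(-671434 - 7*(-112 - 11)/4) = 1/(-671434 - 7/4*(-123)) = 1/(-671434 + 861/4) = 1/(-2684875/4) = -4/2684875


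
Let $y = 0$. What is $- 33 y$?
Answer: $0$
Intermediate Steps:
$- 33 y = \left(-33\right) 0 = 0$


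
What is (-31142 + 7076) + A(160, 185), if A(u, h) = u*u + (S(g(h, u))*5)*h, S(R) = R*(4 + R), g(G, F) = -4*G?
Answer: 503793534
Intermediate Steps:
A(u, h) = u² - 20*h²*(4 - 4*h) (A(u, h) = u*u + (((-4*h)*(4 - 4*h))*5)*h = u² + (-4*h*(4 - 4*h)*5)*h = u² + (-20*h*(4 - 4*h))*h = u² - 20*h²*(4 - 4*h))
(-31142 + 7076) + A(160, 185) = (-31142 + 7076) + (160² + 80*185²*(-1 + 185)) = -24066 + (25600 + 80*34225*184) = -24066 + (25600 + 503792000) = -24066 + 503817600 = 503793534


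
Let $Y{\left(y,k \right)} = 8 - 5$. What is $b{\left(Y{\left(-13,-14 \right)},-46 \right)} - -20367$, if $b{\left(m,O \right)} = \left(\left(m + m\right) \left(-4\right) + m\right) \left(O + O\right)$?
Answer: $22299$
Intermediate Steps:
$Y{\left(y,k \right)} = 3$ ($Y{\left(y,k \right)} = 8 - 5 = 3$)
$b{\left(m,O \right)} = - 14 O m$ ($b{\left(m,O \right)} = \left(2 m \left(-4\right) + m\right) 2 O = \left(- 8 m + m\right) 2 O = - 7 m 2 O = - 14 O m$)
$b{\left(Y{\left(-13,-14 \right)},-46 \right)} - -20367 = \left(-14\right) \left(-46\right) 3 - -20367 = 1932 + 20367 = 22299$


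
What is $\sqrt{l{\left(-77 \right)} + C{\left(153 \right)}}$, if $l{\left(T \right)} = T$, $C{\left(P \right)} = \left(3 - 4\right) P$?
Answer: $i \sqrt{230} \approx 15.166 i$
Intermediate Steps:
$C{\left(P \right)} = - P$
$\sqrt{l{\left(-77 \right)} + C{\left(153 \right)}} = \sqrt{-77 - 153} = \sqrt{-230} = i \sqrt{230}$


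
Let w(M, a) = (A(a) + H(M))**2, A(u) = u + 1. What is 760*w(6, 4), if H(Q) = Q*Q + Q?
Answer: 1678840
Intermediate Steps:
A(u) = 1 + u
H(Q) = Q + Q**2 (H(Q) = Q**2 + Q = Q + Q**2)
w(M, a) = (1 + a + M*(1 + M))**2 (w(M, a) = ((1 + a) + M*(1 + M))**2 = (1 + a + M*(1 + M))**2)
760*w(6, 4) = 760*(1 + 4 + 6*(1 + 6))**2 = 760*(1 + 4 + 6*7)**2 = 760*(1 + 4 + 42)**2 = 760*47**2 = 760*2209 = 1678840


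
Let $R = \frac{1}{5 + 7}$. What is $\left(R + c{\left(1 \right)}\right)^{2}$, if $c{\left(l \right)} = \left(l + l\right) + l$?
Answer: $\frac{1369}{144} \approx 9.5069$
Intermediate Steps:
$c{\left(l \right)} = 3 l$ ($c{\left(l \right)} = 2 l + l = 3 l$)
$R = \frac{1}{12} \approx 0.083333$
$\left(R + c{\left(1 \right)}\right)^{2} = \left(\frac{1}{12} + 3 \cdot 1\right)^{2} = \left(\frac{1}{12} + 3\right)^{2} = \left(\frac{37}{12}\right)^{2} = \frac{1369}{144}$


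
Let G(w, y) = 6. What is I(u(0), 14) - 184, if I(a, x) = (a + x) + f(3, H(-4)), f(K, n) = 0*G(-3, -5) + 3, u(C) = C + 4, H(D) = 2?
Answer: -163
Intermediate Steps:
u(C) = 4 + C
f(K, n) = 3 (f(K, n) = 0*6 + 3 = 0 + 3 = 3)
I(a, x) = 3 + a + x (I(a, x) = (a + x) + 3 = 3 + a + x)
I(u(0), 14) - 184 = (3 + (4 + 0) + 14) - 184 = (3 + 4 + 14) - 184 = 21 - 184 = -163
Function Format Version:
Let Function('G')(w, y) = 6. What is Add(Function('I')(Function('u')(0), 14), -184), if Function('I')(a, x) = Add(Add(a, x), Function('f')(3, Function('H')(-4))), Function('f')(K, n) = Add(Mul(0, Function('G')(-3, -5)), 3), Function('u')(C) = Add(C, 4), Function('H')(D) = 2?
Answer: -163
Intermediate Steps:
Function('u')(C) = Add(4, C)
Function('f')(K, n) = 3 (Function('f')(K, n) = Add(Mul(0, 6), 3) = Add(0, 3) = 3)
Function('I')(a, x) = Add(3, a, x) (Function('I')(a, x) = Add(Add(a, x), 3) = Add(3, a, x))
Add(Function('I')(Function('u')(0), 14), -184) = Add(Add(3, Add(4, 0), 14), -184) = Add(Add(3, 4, 14), -184) = Add(21, -184) = -163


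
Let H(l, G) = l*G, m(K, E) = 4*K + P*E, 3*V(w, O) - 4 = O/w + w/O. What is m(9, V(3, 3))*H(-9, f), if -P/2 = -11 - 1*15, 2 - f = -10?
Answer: -15120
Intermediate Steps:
V(w, O) = 4/3 + O/(3*w) + w/(3*O) (V(w, O) = 4/3 + (O/w + w/O)/3 = 4/3 + (O/(3*w) + w/(3*O)) = 4/3 + O/(3*w) + w/(3*O))
f = 12 (f = 2 - 1*(-10) = 2 + 10 = 12)
P = 52 (P = -2*(-11 - 1*15) = -2*(-11 - 15) = -2*(-26) = 52)
m(K, E) = 4*K + 52*E
H(l, G) = G*l
m(9, V(3, 3))*H(-9, f) = (4*9 + 52*(4/3 + (1/3)*3/3 + (1/3)*3/3))*(12*(-9)) = (36 + 52*(4/3 + (1/3)*3*(1/3) + (1/3)*3*(1/3)))*(-108) = (36 + 52*(4/3 + 1/3 + 1/3))*(-108) = (36 + 52*2)*(-108) = (36 + 104)*(-108) = 140*(-108) = -15120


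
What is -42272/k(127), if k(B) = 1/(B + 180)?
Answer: -12977504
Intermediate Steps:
k(B) = 1/(180 + B)
-42272/k(127) = -42272/(1/(180 + 127)) = -42272/(1/307) = -42272/1/307 = -42272*307 = -12977504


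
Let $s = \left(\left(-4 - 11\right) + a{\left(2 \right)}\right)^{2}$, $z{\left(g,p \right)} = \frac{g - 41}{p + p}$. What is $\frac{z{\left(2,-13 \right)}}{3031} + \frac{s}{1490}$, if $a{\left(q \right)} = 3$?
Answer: $\frac{438699}{4516190} \approx 0.097139$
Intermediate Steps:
$z{\left(g,p \right)} = \frac{-41 + g}{2 p}$
$s = 144$ ($s = \left(\left(-4 - 11\right) + 3\right)^{2} = \left(-15 + 3\right)^{2} = \left(-12\right)^{2} = 144$)
$\frac{z{\left(2,-13 \right)}}{3031} + \frac{s}{1490} = \frac{\frac{1}{2} \frac{1}{-13} \left(-41 + 2\right)}{3031} + \frac{144}{1490} = \frac{1}{2} \left(- \frac{1}{13}\right) \left(-39\right) \frac{1}{3031} + 144 \cdot \frac{1}{1490} = \frac{3}{2} \cdot \frac{1}{3031} + \frac{72}{745} = \frac{3}{6062} + \frac{72}{745} = \frac{438699}{4516190}$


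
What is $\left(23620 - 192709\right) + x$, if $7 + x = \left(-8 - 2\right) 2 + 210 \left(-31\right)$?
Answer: $-175626$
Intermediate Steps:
$x = -6537$ ($x = -7 + \left(\left(-8 - 2\right) 2 + 210 \left(-31\right)\right) = -7 - 6530 = -6537$)
$\left(23620 - 192709\right) + x = \left(23620 - 192709\right) - 6537 = -169089 - 6537 = -175626$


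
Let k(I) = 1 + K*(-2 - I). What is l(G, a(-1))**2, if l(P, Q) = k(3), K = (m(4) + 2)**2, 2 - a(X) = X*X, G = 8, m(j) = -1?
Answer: 16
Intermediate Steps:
a(X) = 2 - X**2 (a(X) = 2 - X*X = 2 - X**2)
K = 1 (K = (-1 + 2)**2 = 1**2 = 1)
k(I) = -1 - I (k(I) = 1 + 1*(-2 - I) = 1 + (-2 - I) = -1 - I)
l(P, Q) = -4 (l(P, Q) = -1 - 1*3 = -1 - 3 = -4)
l(G, a(-1))**2 = (-4)**2 = 16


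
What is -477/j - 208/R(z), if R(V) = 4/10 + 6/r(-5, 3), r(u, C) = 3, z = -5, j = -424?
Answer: -2053/24 ≈ -85.542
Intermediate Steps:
R(V) = 12/5 (R(V) = 4/10 + 6/3 = 4*(⅒) + 6*(⅓) = ⅖ + 2 = 12/5)
-477/j - 208/R(z) = -477/(-424) - 208/12/5 = -477*(-1/424) - 208*5/12 = 9/8 - 260/3 = -2053/24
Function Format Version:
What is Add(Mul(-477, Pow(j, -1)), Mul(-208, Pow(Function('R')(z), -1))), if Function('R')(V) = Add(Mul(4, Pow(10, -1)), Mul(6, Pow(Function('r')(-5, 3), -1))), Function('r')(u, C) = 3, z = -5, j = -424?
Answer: Rational(-2053, 24) ≈ -85.542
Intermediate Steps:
Function('R')(V) = Rational(12, 5) (Function('R')(V) = Add(Mul(4, Pow(10, -1)), Mul(6, Pow(3, -1))) = Add(Mul(4, Rational(1, 10)), Mul(6, Rational(1, 3))) = Add(Rational(2, 5), 2) = Rational(12, 5))
Add(Mul(-477, Pow(j, -1)), Mul(-208, Pow(Function('R')(z), -1))) = Add(Mul(-477, Pow(-424, -1)), Mul(-208, Pow(Rational(12, 5), -1))) = Add(Mul(-477, Rational(-1, 424)), Mul(-208, Rational(5, 12))) = Add(Rational(9, 8), Rational(-260, 3)) = Rational(-2053, 24)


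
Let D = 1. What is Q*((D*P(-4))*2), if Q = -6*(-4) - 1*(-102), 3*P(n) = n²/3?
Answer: 448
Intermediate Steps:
P(n) = n²/9 (P(n) = (n²/3)/3 = n²/9)
Q = 126 (Q = 24 + 102 = 126)
Q*((D*P(-4))*2) = 126*((1*((⅑)*(-4)²))*2) = 126*((1*((⅑)*16))*2) = 126*((1*(16/9))*2) = 126*((16/9)*2) = 126*(32/9) = 448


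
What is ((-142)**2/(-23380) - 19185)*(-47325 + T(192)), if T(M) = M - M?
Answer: 1061418029190/1169 ≈ 9.0797e+8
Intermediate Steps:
T(M) = 0
((-142)**2/(-23380) - 19185)*(-47325 + T(192)) = ((-142)**2/(-23380) - 19185)*(-47325 + 0) = (20164*(-1/23380) - 19185)*(-47325) = (-5041/5845 - 19185)*(-47325) = -112141366/5845*(-47325) = 1061418029190/1169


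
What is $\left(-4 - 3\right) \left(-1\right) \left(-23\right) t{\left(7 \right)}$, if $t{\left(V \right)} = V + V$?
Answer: $-2254$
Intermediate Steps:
$t{\left(V \right)} = 2 V$
$\left(-4 - 3\right) \left(-1\right) \left(-23\right) t{\left(7 \right)} = \left(-4 - 3\right) \left(-1\right) \left(-23\right) 2 \cdot 7 = \left(-7\right) \left(-1\right) \left(-23\right) 14 = 7 \left(-23\right) 14 = \left(-161\right) 14 = -2254$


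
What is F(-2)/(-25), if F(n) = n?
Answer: 2/25 ≈ 0.080000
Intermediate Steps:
F(-2)/(-25) = -2/(-25) = -1/25*(-2) = 2/25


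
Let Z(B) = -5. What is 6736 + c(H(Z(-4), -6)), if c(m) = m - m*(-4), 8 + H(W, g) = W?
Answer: 6671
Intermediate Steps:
H(W, g) = -8 + W
c(m) = 5*m (c(m) = m + 4*m = 5*m)
6736 + c(H(Z(-4), -6)) = 6736 + 5*(-8 - 5) = 6736 + 5*(-13) = 6736 - 65 = 6671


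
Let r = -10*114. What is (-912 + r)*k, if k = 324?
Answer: -664848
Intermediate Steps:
r = -1140
(-912 + r)*k = (-912 - 1140)*324 = -2052*324 = -664848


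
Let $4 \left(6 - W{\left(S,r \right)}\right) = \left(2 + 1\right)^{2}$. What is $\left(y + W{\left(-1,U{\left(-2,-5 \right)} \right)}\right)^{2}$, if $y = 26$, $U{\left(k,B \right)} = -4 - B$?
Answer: $\frac{14161}{16} \approx 885.06$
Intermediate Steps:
$W{\left(S,r \right)} = \frac{15}{4}$ ($W{\left(S,r \right)} = 6 - \frac{\left(2 + 1\right)^{2}}{4} = 6 - \frac{3^{2}}{4} = 6 - \frac{9}{4} = \frac{15}{4}$)
$\left(y + W{\left(-1,U{\left(-2,-5 \right)} \right)}\right)^{2} = \left(26 + \frac{15}{4}\right)^{2} = \left(\frac{119}{4}\right)^{2} = \frac{14161}{16}$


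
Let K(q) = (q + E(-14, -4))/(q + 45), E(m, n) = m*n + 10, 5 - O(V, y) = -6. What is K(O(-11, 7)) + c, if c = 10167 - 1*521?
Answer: 77179/8 ≈ 9647.4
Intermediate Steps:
O(V, y) = 11 (O(V, y) = 5 - 1*(-6) = 5 + 6 = 11)
E(m, n) = 10 + m*n
K(q) = (66 + q)/(45 + q) (K(q) = (q + (10 - 14*(-4)))/(q + 45) = (q + (10 + 56))/(45 + q) = (q + 66)/(45 + q) = (66 + q)/(45 + q))
c = 9646 (c = 10167 - 521 = 9646)
K(O(-11, 7)) + c = (66 + 11)/(45 + 11) + 9646 = 77/56 + 9646 = (1/56)*77 + 9646 = 11/8 + 9646 = 77179/8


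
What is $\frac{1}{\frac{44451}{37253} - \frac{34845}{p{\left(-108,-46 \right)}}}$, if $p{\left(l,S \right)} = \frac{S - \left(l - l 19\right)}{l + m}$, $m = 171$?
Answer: $\frac{14826694}{16373509389} \approx 0.00090553$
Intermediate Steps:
$p{\left(l,S \right)} = \frac{S + 18 l}{171 + l}$ ($p{\left(l,S \right)} = \frac{S - \left(l - l 19\right)}{l + 171} = \frac{S + \left(19 l - l\right)}{171 + l} = \frac{S + 18 l}{171 + l}$)
$\frac{1}{\frac{44451}{37253} - \frac{34845}{p{\left(-108,-46 \right)}}} = \frac{1}{\frac{44451}{37253} - \frac{34845}{\frac{1}{171 - 108} \left(-46 + 18 \left(-108\right)\right)}} = \frac{1}{44451 \cdot \frac{1}{37253} - \frac{34845}{\frac{1}{63} \left(-46 - 1944\right)}} = \frac{1}{\frac{44451}{37253} - \frac{34845}{\frac{1}{63} \left(-1990\right)}} = \frac{1}{\frac{44451}{37253} - \frac{34845}{- \frac{1990}{63}}} = \frac{1}{\frac{44451}{37253} - - \frac{439047}{398}} = \frac{1}{\frac{44451}{37253} + \frac{439047}{398}} = \frac{1}{\frac{16373509389}{14826694}} = \frac{14826694}{16373509389}$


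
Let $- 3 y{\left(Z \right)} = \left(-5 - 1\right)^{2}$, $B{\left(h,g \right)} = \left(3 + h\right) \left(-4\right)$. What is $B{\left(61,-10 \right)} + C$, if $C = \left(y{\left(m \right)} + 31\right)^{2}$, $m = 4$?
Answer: $105$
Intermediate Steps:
$B{\left(h,g \right)} = -12 - 4 h$
$y{\left(Z \right)} = -12$ ($y{\left(Z \right)} = - \frac{\left(-5 - 1\right)^{2}}{3} = - \frac{\left(-6\right)^{2}}{3} = \left(- \frac{1}{3}\right) 36 = -12$)
$C = 361$ ($C = \left(-12 + 31\right)^{2} = 19^{2} = 361$)
$B{\left(61,-10 \right)} + C = \left(-12 - 244\right) + 361 = -256 + 361 = 105$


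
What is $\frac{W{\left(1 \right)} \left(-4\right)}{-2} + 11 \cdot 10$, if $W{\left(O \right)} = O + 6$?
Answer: $124$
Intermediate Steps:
$W{\left(O \right)} = 6 + O$
$\frac{W{\left(1 \right)} \left(-4\right)}{-2} + 11 \cdot 10 = \frac{\left(6 + 1\right) \left(-4\right)}{-2} + 11 \cdot 10 = 7 \left(-4\right) \left(- \frac{1}{2}\right) + 110 = \left(-28\right) \left(- \frac{1}{2}\right) + 110 = 14 + 110 = 124$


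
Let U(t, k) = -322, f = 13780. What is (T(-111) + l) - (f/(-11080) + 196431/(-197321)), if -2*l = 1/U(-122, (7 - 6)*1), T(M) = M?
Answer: -3828293705265/35199698548 ≈ -108.76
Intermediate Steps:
l = 1/644 (l = -1/2/(-322) = -1/2*(-1/322) = 1/644 ≈ 0.0015528)
(T(-111) + l) - (f/(-11080) + 196431/(-197321)) = (-111 + 1/644) - (13780/(-11080) + 196431/(-197321)) = -71483/644 - (13780*(-1/11080) + 196431*(-1/197321)) = -71483/644 - (-689/554 - 196431/197321) = -71483/644 - 1*(-244776943/109315834) = -71483/644 + 244776943/109315834 = -3828293705265/35199698548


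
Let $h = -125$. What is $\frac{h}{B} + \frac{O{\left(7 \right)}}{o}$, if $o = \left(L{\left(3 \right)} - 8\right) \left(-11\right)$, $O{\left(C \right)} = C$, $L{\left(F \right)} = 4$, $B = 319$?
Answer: $- \frac{27}{116} \approx -0.23276$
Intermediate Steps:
$o = 44$ ($o = \left(4 - 8\right) \left(-11\right) = \left(-4\right) \left(-11\right) = 44$)
$\frac{h}{B} + \frac{O{\left(7 \right)}}{o} = - \frac{125}{319} + \frac{7}{44} = - \frac{27}{116}$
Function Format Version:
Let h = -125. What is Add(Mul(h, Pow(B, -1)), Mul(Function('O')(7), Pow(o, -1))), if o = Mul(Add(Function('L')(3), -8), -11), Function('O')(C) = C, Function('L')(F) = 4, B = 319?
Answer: Rational(-27, 116) ≈ -0.23276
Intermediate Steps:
o = 44 (o = Mul(Add(4, -8), -11) = Mul(-4, -11) = 44)
Add(Mul(h, Pow(B, -1)), Mul(Function('O')(7), Pow(o, -1))) = Add(Mul(-125, Pow(319, -1)), Mul(7, Pow(44, -1))) = Add(Mul(-125, Rational(1, 319)), Mul(7, Rational(1, 44))) = Add(Rational(-125, 319), Rational(7, 44)) = Rational(-27, 116)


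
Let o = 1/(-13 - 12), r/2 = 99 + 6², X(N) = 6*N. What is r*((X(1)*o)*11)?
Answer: -3564/5 ≈ -712.80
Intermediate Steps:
r = 270 (r = 2*(99 + 6²) = 2*(99 + 36) = 2*135 = 270)
o = -1/25 (o = 1/(-25) = -1/25 ≈ -0.040000)
r*((X(1)*o)*11) = 270*(((6*1)*(-1/25))*11) = 270*((6*(-1/25))*11) = 270*(-6/25*11) = 270*(-66/25) = -3564/5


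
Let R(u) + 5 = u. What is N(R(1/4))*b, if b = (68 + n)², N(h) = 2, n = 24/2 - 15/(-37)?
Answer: 17701250/1369 ≈ 12930.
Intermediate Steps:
R(u) = -5 + u
n = 459/37 (n = 24*(½) - 15*(-1/37) = 12 + 15/37 = 459/37 ≈ 12.405)
b = 8850625/1369 (b = (68 + 459/37)² = (2975/37)² = 8850625/1369 ≈ 6465.0)
N(R(1/4))*b = 2*(8850625/1369) = 17701250/1369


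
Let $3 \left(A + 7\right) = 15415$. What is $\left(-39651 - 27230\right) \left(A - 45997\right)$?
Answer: $\frac{8199409957}{3} \approx 2.7331 \cdot 10^{9}$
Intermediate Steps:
$A = \frac{15394}{3}$ ($A = -7 + \frac{1}{3} \cdot 15415 = -7 + \frac{15415}{3} = \frac{15394}{3} \approx 5131.3$)
$\left(-39651 - 27230\right) \left(A - 45997\right) = \left(-39651 - 27230\right) \left(\frac{15394}{3} - 45997\right) = \left(-66881\right) \left(- \frac{122597}{3}\right) = \frac{8199409957}{3}$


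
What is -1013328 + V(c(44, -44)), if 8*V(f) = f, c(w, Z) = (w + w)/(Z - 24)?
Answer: -68906315/68 ≈ -1.0133e+6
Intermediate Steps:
c(w, Z) = 2*w/(-24 + Z) (c(w, Z) = (2*w)/(-24 + Z) = 2*w/(-24 + Z))
V(f) = f/8
-1013328 + V(c(44, -44)) = -1013328 + (2*44/(-24 - 44))/8 = -1013328 + (2*44/(-68))/8 = -1013328 + (2*44*(-1/68))/8 = -1013328 + (⅛)*(-22/17) = -1013328 - 11/68 = -68906315/68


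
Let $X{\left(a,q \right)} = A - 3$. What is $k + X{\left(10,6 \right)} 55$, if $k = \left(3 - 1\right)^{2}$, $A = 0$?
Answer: $-161$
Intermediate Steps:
$k = 4$ ($k = 2^{2} = 4$)
$X{\left(a,q \right)} = -3$ ($X{\left(a,q \right)} = 0 - 3 = -3$)
$k + X{\left(10,6 \right)} 55 = 4 - 165 = -161$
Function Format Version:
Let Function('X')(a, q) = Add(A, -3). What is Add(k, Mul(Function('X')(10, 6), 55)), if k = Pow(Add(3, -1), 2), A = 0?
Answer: -161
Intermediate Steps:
k = 4 (k = Pow(2, 2) = 4)
Function('X')(a, q) = -3 (Function('X')(a, q) = Add(0, -3) = -3)
Add(k, Mul(Function('X')(10, 6), 55)) = Add(4, Mul(-3, 55)) = Add(4, -165) = -161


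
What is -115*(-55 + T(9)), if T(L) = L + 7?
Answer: 4485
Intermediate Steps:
T(L) = 7 + L
-115*(-55 + T(9)) = -115*(-55 + (7 + 9)) = -115*(-55 + 16) = -115*(-39) = 4485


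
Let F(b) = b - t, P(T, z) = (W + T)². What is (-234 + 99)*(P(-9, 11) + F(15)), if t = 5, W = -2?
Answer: -17685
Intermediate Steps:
P(T, z) = (-2 + T)²
F(b) = -5 + b (F(b) = b - 1*5 = b - 5 = -5 + b)
(-234 + 99)*(P(-9, 11) + F(15)) = (-234 + 99)*((-2 - 9)² + (-5 + 15)) = -135*((-11)² + 10) = -135*(121 + 10) = -135*131 = -17685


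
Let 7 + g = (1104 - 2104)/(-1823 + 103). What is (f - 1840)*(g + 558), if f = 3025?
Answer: 28105830/43 ≈ 6.5362e+5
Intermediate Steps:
g = -276/43 (g = -7 + (1104 - 2104)/(-1823 + 103) = -7 - 1000/(-1720) = -7 - 1000*(-1/1720) = -7 + 25/43 = -276/43 ≈ -6.4186)
(f - 1840)*(g + 558) = (3025 - 1840)*(-276/43 + 558) = 1185*(23718/43) = 28105830/43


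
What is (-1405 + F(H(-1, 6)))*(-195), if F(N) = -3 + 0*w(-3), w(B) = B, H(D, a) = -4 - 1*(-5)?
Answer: 274560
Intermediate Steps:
H(D, a) = 1 (H(D, a) = -4 + 5 = 1)
F(N) = -3 (F(N) = -3 + 0*(-3) = -3 + 0 = -3)
(-1405 + F(H(-1, 6)))*(-195) = (-1405 - 3)*(-195) = -1408*(-195) = 274560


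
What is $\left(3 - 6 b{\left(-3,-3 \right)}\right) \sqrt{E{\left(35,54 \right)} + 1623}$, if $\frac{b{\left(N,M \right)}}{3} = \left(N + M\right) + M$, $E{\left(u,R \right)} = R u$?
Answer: $165 \sqrt{3513} \approx 9779.6$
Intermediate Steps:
$b{\left(N,M \right)} = 3 N + 6 M$ ($b{\left(N,M \right)} = 3 \left(\left(N + M\right) + M\right) = 3 \left(\left(M + N\right) + M\right) = 3 \left(N + 2 M\right) = 3 N + 6 M$)
$\left(3 - 6 b{\left(-3,-3 \right)}\right) \sqrt{E{\left(35,54 \right)} + 1623} = \left(3 - 6 \left(3 \left(-3\right) + 6 \left(-3\right)\right)\right) \sqrt{54 \cdot 35 + 1623} = \left(3 - 6 \left(-9 - 18\right)\right) \sqrt{1890 + 1623} = \left(3 - -162\right) \sqrt{3513} = \left(3 + 162\right) \sqrt{3513} = 165 \sqrt{3513}$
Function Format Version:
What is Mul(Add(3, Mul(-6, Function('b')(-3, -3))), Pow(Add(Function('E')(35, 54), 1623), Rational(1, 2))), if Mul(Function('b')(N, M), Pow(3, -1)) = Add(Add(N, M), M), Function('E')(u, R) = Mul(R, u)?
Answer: Mul(165, Pow(3513, Rational(1, 2))) ≈ 9779.6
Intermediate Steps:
Function('b')(N, M) = Add(Mul(3, N), Mul(6, M)) (Function('b')(N, M) = Mul(3, Add(Add(N, M), M)) = Mul(3, Add(Add(M, N), M)) = Mul(3, Add(N, Mul(2, M))) = Add(Mul(3, N), Mul(6, M)))
Mul(Add(3, Mul(-6, Function('b')(-3, -3))), Pow(Add(Function('E')(35, 54), 1623), Rational(1, 2))) = Mul(Add(3, Mul(-6, Add(Mul(3, -3), Mul(6, -3)))), Pow(Add(Mul(54, 35), 1623), Rational(1, 2))) = Mul(Add(3, Mul(-6, Add(-9, -18))), Pow(Add(1890, 1623), Rational(1, 2))) = Mul(Add(3, Mul(-6, -27)), Pow(3513, Rational(1, 2))) = Mul(Add(3, 162), Pow(3513, Rational(1, 2))) = Mul(165, Pow(3513, Rational(1, 2)))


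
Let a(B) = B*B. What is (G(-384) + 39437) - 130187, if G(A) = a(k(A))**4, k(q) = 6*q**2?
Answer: 375413246727102411755801735535232944514642386306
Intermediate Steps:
a(B) = B**2
G(A) = 1679616*A**16 (G(A) = ((6*A**2)**2)**4 = (36*A**4)**4 = 1679616*A**16)
(G(-384) + 39437) - 130187 = (1679616*(-384)**16 + 39437) - 130187 = (1679616*223511354218525193708443915475461620105216 + 39437) - 130187 = (375413246727102411755801735535232944514642477056 + 39437) - 130187 = 375413246727102411755801735535232944514642516493 - 130187 = 375413246727102411755801735535232944514642386306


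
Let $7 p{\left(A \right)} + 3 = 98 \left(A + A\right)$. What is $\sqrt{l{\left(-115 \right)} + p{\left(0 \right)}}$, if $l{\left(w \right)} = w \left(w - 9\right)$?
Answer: $\frac{\sqrt{698719}}{7} \approx 119.41$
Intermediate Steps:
$p{\left(A \right)} = - \frac{3}{7} + 28 A$ ($p{\left(A \right)} = - \frac{3}{7} + \frac{98 \left(A + A\right)}{7} = - \frac{3}{7} + \frac{98 \cdot 2 A}{7} = - \frac{3}{7} + \frac{196 A}{7} = - \frac{3}{7} + 28 A$)
$l{\left(w \right)} = w \left(-9 + w\right)$
$\sqrt{l{\left(-115 \right)} + p{\left(0 \right)}} = \sqrt{- 115 \left(-9 - 115\right) + \left(- \frac{3}{7} + 28 \cdot 0\right)} = \sqrt{\left(-115\right) \left(-124\right) + \left(- \frac{3}{7} + 0\right)} = \sqrt{14260 - \frac{3}{7}} = \sqrt{\frac{99817}{7}} = \frac{\sqrt{698719}}{7}$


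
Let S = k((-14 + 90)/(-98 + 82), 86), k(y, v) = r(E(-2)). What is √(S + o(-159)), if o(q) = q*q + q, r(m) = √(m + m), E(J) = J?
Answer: √(25122 + 2*I) ≈ 158.5 + 0.0063*I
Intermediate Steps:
r(m) = √2*√m (r(m) = √(2*m) = √2*√m)
k(y, v) = 2*I (k(y, v) = √2*√(-2) = √2*(I*√2) = 2*I)
o(q) = q + q² (o(q) = q² + q = q + q²)
S = 2*I ≈ 2.0*I
√(S + o(-159)) = √(2*I - 159*(1 - 159)) = √(2*I - 159*(-158)) = √(2*I + 25122) = √(25122 + 2*I)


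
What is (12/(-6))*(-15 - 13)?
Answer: 56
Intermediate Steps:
(12/(-6))*(-15 - 13) = (12*(-1/6))*(-28) = -2*(-28) = 56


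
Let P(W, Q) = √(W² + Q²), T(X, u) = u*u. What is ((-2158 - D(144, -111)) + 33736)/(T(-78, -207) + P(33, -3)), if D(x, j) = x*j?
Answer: 226442682/204003967 - 15854*√122/204003967 ≈ 1.1091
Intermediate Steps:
T(X, u) = u²
D(x, j) = j*x
P(W, Q) = √(Q² + W²)
((-2158 - D(144, -111)) + 33736)/(T(-78, -207) + P(33, -3)) = ((-2158 - (-111)*144) + 33736)/((-207)² + √((-3)² + 33²)) = ((-2158 - 1*(-15984)) + 33736)/(42849 + √(9 + 1089)) = ((-2158 + 15984) + 33736)/(42849 + √1098) = (13826 + 33736)/(42849 + 3*√122) = 47562/(42849 + 3*√122)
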